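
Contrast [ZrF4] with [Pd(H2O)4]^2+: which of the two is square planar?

For [ZrF4]: Summing ligand charges against the 0 overall charge gives an oxidation state of +4 for zirconium. Group 4 minus oxidation state 4 gives a d⁰ configuration. A d⁰ ion has no crystal-field stabilisation preference between square planar and tetrahedral, so four ligands adopt the sterically favoured tetrahedral geometry. → tetrahedral.
For [Pd(H2O)4]^2+: Water is neutral; balancing the +2 overall charge requires Pd(II). Group 10 minus oxidation state 2 gives a d⁸ configuration. A 4d d⁸ ion has a large crystal-field splitting; square planar leaves the high-energy d_{x²−y²} orbital empty and maximises CFSE. → square planar.

[Pd(H2O)4]^2+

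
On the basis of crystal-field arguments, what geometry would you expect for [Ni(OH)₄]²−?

tetrahedral

Summing ligand charges against the −2 overall charge gives an oxidation state of +2 for nickel.
Nickel is a group-10 element; Ni(II) is therefore d⁸.
Coordination number: 4.
Hydroxide is a weak-field ligand.
With weak-field ligands the CFSE gain from square planar is small, so a 3d d⁸ ion takes the sterically preferred tetrahedral geometry.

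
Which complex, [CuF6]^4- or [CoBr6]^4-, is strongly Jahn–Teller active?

[CuF6]^4-

[CuF6]^4-: Ligand charges: each fluoride is −1. With an overall charge of −4 the copper centre must be in the +2 oxidation state. Group 11 minus oxidation state 2 gives a d⁹ configuration. The t₂g⁶e_g³ configuration has an unevenly filled e_g set; the Jahn–Teller theorem predicts a tetragonal distortion (typically axial elongation) to lift the degeneracy.
[CoBr6]^4-: Summing ligand charges against the −4 overall charge gives an oxidation state of +2 for cobalt. Cobalt is a group-9 element; Co(II) is therefore d⁷. Bromide is a weak-field ligand for a first-row metal, so the complex is high-spin. The d⁷ configuration leaves the e_g set evenly filled (or empty) — no strong Jahn–Teller driving force.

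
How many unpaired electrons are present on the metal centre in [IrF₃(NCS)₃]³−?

0 unpaired electrons

Each fluoride is −1; each isothiocyanate is −1; balancing the −3 overall charge requires Ir(III).
Ir sits in group 9, so the d-electron count is 9 − 3 = 6.
The spin state decides the count: a 5d ion has a large Δₒ and is invariably low-spin.
An octahedral low-spin d⁶ ion is t₂g⁶e_g⁰, giving 0 unpaired electrons.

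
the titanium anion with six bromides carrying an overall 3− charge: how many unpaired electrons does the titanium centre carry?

Each bromide is −1; balancing the −3 overall charge requires Ti(III).
Group 4 minus oxidation state 3 gives a d¹ configuration.
In an octahedral field the d¹ configuration is t₂g¹e_g⁰ (only one arrangement possible), giving 1 unpaired electron.

1 unpaired electron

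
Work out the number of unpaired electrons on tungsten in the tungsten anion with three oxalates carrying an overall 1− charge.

Ligand charges: each oxalate is −2. With an overall charge of −1 the tungsten centre must be in the +5 oxidation state.
Group 6 minus oxidation state 5 gives a d¹ configuration.
Counting donor atoms: 3×oxalate (bidentate) → 6 donors. Coordination number = 6.
In an octahedral field the d¹ configuration is t₂g¹e_g⁰ (only one arrangement possible), giving 1 unpaired electron.

1 unpaired electron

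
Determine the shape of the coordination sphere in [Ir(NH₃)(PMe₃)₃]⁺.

square planar

Ligand charges: ammonia is neutral; trimethylphosphine is neutral. With an overall charge of +1 the iridium centre must be in the +1 oxidation state.
Group 9 minus oxidation state 1 gives a d⁸ configuration.
With 4 monodentate ligands the coordination number is 4.
A 5d d⁸ ion has a large crystal-field splitting; square planar leaves the high-energy d_{x²−y²} orbital empty and maximises CFSE.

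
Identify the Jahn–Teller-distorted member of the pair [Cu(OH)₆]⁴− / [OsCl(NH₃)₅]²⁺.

[Cu(OH)₆]⁴−

[Cu(OH)₆]⁴−: Each hydroxide is −1; balancing the −4 overall charge requires Cu(II). Cu sits in group 11, so the d-electron count is 11 − 2 = 9. The t₂g⁶e_g³ configuration has an unevenly filled e_g set; the Jahn–Teller theorem predicts a tetragonal distortion (typically axial elongation) to lift the degeneracy.
[OsCl(NH₃)₅]²⁺: Summing ligand charges against the +2 overall charge gives an oxidation state of +3 for osmium. Osmium is a group-8 element; Os(III) is therefore d⁵. A 5d ion has a large Δₒ and is invariably low-spin. The d⁵ configuration leaves the e_g set evenly filled (or empty) — no strong Jahn–Teller driving force.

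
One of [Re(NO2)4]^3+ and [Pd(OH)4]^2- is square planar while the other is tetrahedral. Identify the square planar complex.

[Pd(OH)4]^2-

For [Re(NO2)4]^3+: Summing ligand charges against the +3 overall charge gives an oxidation state of +7 for rhenium. Group 7 minus oxidation state 7 gives a d⁰ configuration. A d⁰ ion has no crystal-field stabilisation preference between square planar and tetrahedral, so four ligands adopt the sterically favoured tetrahedral geometry. → tetrahedral.
For [Pd(OH)4]^2-: Summing ligand charges against the −2 overall charge gives an oxidation state of +2 for palladium. Group 10 minus oxidation state 2 gives a d⁸ configuration. A 4d d⁸ ion has a large crystal-field splitting; square planar leaves the high-energy d_{x²−y²} orbital empty and maximises CFSE. → square planar.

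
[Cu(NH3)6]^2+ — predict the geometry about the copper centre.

octahedral

Ammonia is neutral; balancing the +2 overall charge requires Cu(II).
Group 11 minus oxidation state 2 gives a d⁹ configuration.
Coordination number: 6.
Six donors around a single metal centre give an octahedral coordination sphere.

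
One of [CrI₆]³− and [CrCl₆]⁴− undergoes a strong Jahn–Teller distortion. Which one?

[CrI₆]³−: Summing ligand charges against the −3 overall charge gives an oxidation state of +3 for chromium. Chromium is a group-6 element; Cr(III) is therefore d³. The d³ configuration leaves the e_g set evenly filled (or empty) — no strong Jahn–Teller driving force.
[CrCl₆]⁴−: Summing ligand charges against the −4 overall charge gives an oxidation state of +2 for chromium. Chromium is a group-6 element; Cr(II) is therefore d⁴. Chloride is a weak-field ligand for a first-row metal, so the complex is high-spin. The t₂g³e_g¹ (high-spin) configuration has an unevenly filled e_g set; the Jahn–Teller theorem predicts a tetragonal distortion (typically axial elongation) to lift the degeneracy.

[CrCl₆]⁴−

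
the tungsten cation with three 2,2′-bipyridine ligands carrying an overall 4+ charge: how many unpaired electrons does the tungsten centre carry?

2

Summing ligand charges against the +4 overall charge gives an oxidation state of +4 for tungsten.
Group 6 minus oxidation state 4 gives a d² configuration.
Counting donor atoms: 3×2,2′-bipyridine (bidentate) → 6 donors. Coordination number = 6.
In an octahedral field the d² configuration is t₂g²e_g⁰ (only one arrangement possible), giving 2 unpaired electrons.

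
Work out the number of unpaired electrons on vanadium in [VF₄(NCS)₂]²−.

Each fluoride is −1; each isothiocyanate is −1; balancing the −2 overall charge requires V(IV).
V sits in group 5, so the d-electron count is 5 − 4 = 1.
In an octahedral field the d¹ configuration is t₂g¹e_g⁰ (only one arrangement possible), giving 1 unpaired electron.

1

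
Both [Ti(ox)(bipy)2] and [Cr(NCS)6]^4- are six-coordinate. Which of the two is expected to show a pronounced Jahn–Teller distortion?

[Cr(NCS)6]^4-

[Ti(ox)(bipy)2]: Each oxalate is −2; 2,2′-bipyridine is neutral; balancing the 0 overall charge requires Ti(II). Titanium is a group-4 element; Ti(II) is therefore d². The d² configuration leaves the e_g set evenly filled (or empty) — no strong Jahn–Teller driving force.
[Cr(NCS)6]^4-: Ligand charges: each isothiocyanate is −1. With an overall charge of −4 the chromium centre must be in the +2 oxidation state. Cr sits in group 6, so the d-electron count is 6 − 2 = 4. Isothiocyanate is a weak-field ligand for a first-row metal, so the complex is high-spin. The t₂g³e_g¹ (high-spin) configuration has an unevenly filled e_g set; the Jahn–Teller theorem predicts a tetragonal distortion (typically axial elongation) to lift the degeneracy.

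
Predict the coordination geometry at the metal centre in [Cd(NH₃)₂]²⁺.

linear

Summing ligand charges against the +2 overall charge gives an oxidation state of +2 for cadmium.
Group 12 minus oxidation state 2 gives a d¹⁰ configuration.
Coordination number: 2.
A d¹⁰ ion with only two ligands adopts a linear arrangement (sp hybridisation; no CFSE preference).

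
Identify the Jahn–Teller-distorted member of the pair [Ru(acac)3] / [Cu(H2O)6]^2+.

[Cu(H2O)6]^2+

[Ru(acac)3]: Each acetylacetonate is −1; balancing the 0 overall charge requires Ru(III). Ruthenium is a group-8 element; Ru(III) is therefore d⁵. A 4d ion has a large Δₒ and is invariably low-spin. The d⁵ configuration leaves the e_g set evenly filled (or empty) — no strong Jahn–Teller driving force.
[Cu(H2O)6]^2+: Summing ligand charges against the +2 overall charge gives an oxidation state of +2 for copper. Copper is a group-11 element; Cu(II) is therefore d⁹. The t₂g⁶e_g³ configuration has an unevenly filled e_g set; the Jahn–Teller theorem predicts a tetragonal distortion (typically axial elongation) to lift the degeneracy.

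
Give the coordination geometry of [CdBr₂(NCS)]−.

trigonal planar

Each bromide is −1; each isothiocyanate is −1; balancing the −1 overall charge requires Cd(II).
Cadmium is a group-12 element; Cd(II) is therefore d¹⁰.
With 3 monodentate ligands the coordination number is 3.
Three ligands around a d¹⁰ centre minimise repulsion in a trigonal-planar arrangement.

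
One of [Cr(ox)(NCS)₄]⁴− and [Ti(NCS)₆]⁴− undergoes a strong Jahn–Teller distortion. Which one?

[Cr(ox)(NCS)₄]⁴−: Each oxalate is −2; each isothiocyanate is −1; balancing the −4 overall charge requires Cr(II). Cr sits in group 6, so the d-electron count is 6 − 2 = 4. Isothiocyanate and oxalate are weak-field ligands for a first-row metal, so the complex is high-spin. The t₂g³e_g¹ (high-spin) configuration has an unevenly filled e_g set; the Jahn–Teller theorem predicts a tetragonal distortion (typically axial elongation) to lift the degeneracy.
[Ti(NCS)₆]⁴−: Ligand charges: each isothiocyanate is −1. With an overall charge of −4 the titanium centre must be in the +2 oxidation state. Group 4 minus oxidation state 2 gives a d² configuration. The d² configuration leaves the e_g set evenly filled (or empty) — no strong Jahn–Teller driving force.

[Cr(ox)(NCS)₄]⁴−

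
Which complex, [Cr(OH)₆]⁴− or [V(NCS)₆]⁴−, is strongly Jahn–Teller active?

[Cr(OH)₆]⁴−: Summing ligand charges against the −4 overall charge gives an oxidation state of +2 for chromium. Chromium is a group-6 element; Cr(II) is therefore d⁴. Hydroxide is a weak-field ligand for a first-row metal, so the complex is high-spin. The t₂g³e_g¹ (high-spin) configuration has an unevenly filled e_g set; the Jahn–Teller theorem predicts a tetragonal distortion (typically axial elongation) to lift the degeneracy.
[V(NCS)₆]⁴−: Each isothiocyanate is −1; balancing the −4 overall charge requires V(II). Group 5 minus oxidation state 2 gives a d³ configuration. The d³ configuration leaves the e_g set evenly filled (or empty) — no strong Jahn–Teller driving force.

[Cr(OH)₆]⁴−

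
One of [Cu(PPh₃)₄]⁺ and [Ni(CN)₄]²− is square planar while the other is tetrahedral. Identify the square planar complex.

For [Cu(PPh₃)₄]⁺: Triphenylphosphine is neutral; balancing the +1 overall charge requires Cu(I). Group 11 minus oxidation state 1 gives a d¹⁰ configuration. A d¹⁰ ion has no crystal-field stabilisation preference between square planar and tetrahedral, so four ligands adopt the sterically favoured tetrahedral geometry. → tetrahedral.
For [Ni(CN)₄]²−: Each cyanide is −1; balancing the −2 overall charge requires Ni(II). Ni sits in group 10, so the d-electron count is 10 − 2 = 8. Cyanide is a strong-field ligand (high in the spectrochemical series). A 3d d⁸ ion with strong-field ligands gains enough CFSE to favour square planar over tetrahedral. → square planar.

[Ni(CN)₄]²−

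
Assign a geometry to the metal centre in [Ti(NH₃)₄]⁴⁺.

Ligand charges: ammonia is neutral. With an overall charge of +4 the titanium centre must be in the +4 oxidation state.
Group 4 minus oxidation state 4 gives a d⁰ configuration.
With 4 monodentate ligands the coordination number is 4.
A d⁰ ion has no crystal-field stabilisation preference between square planar and tetrahedral, so four ligands adopt the sterically favoured tetrahedral geometry.

tetrahedral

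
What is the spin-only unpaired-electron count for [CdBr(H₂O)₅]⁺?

Ligand charges: each bromide is −1; water is neutral. With an overall charge of +1 the cadmium centre must be in the +2 oxidation state.
Cd sits in group 12, so the d-electron count is 12 − 2 = 10.
In an octahedral field the d¹⁰ configuration is t₂g⁶e_g⁴, giving 0 unpaired electrons.

0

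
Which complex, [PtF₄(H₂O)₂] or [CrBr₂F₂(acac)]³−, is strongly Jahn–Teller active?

[CrBr₂F₂(acac)]³−

[PtF₄(H₂O)₂]: Ligand charges: each fluoride is −1; water is neutral. With an overall charge of 0 the platinum centre must be in the +4 oxidation state. Pt sits in group 10, so the d-electron count is 10 − 4 = 6. A 5d ion has a large Δₒ and is invariably low-spin. The d⁶ configuration leaves the e_g set evenly filled (or empty) — no strong Jahn–Teller driving force.
[CrBr₂F₂(acac)]³−: Summing ligand charges against the −3 overall charge gives an oxidation state of +2 for chromium. Chromium is a group-6 element; Cr(II) is therefore d⁴. Acetylacetonate, bromide, and fluoride are weak-field ligands for a first-row metal, so the complex is high-spin. The t₂g³e_g¹ (high-spin) configuration has an unevenly filled e_g set; the Jahn–Teller theorem predicts a tetragonal distortion (typically axial elongation) to lift the degeneracy.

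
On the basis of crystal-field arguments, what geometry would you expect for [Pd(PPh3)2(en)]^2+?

Ligand charges: triphenylphosphine is neutral; ethylenediamine is neutral. With an overall charge of +2 the palladium centre must be in the +2 oxidation state.
Palladium is a group-10 element; Pd(II) is therefore d⁸.
Counting donor atoms: 2×triphenylphosphine (monodentate) → 2 donors; 1×ethylenediamine (bidentate) → 2 donors. Coordination number = 4.
A 4d d⁸ ion has a large crystal-field splitting; square planar leaves the high-energy d_{x²−y²} orbital empty and maximises CFSE.

square planar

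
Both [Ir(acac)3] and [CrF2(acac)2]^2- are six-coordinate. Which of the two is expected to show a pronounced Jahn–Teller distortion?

[CrF2(acac)2]^2-

[Ir(acac)3]: Ligand charges: each acetylacetonate is −1. With an overall charge of 0 the iridium centre must be in the +3 oxidation state. Ir sits in group 9, so the d-electron count is 9 − 3 = 6. A 5d ion has a large Δₒ and is invariably low-spin. The d⁶ configuration leaves the e_g set evenly filled (or empty) — no strong Jahn–Teller driving force.
[CrF2(acac)2]^2-: Ligand charges: each fluoride is −1; each acetylacetonate is −1. With an overall charge of −2 the chromium centre must be in the +2 oxidation state. Chromium is a group-6 element; Cr(II) is therefore d⁴. Acetylacetonate and fluoride are weak-field ligands for a first-row metal, so the complex is high-spin. The t₂g³e_g¹ (high-spin) configuration has an unevenly filled e_g set; the Jahn–Teller theorem predicts a tetragonal distortion (typically axial elongation) to lift the degeneracy.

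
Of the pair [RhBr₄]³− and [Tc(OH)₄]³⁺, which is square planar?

[RhBr₄]³−

For [RhBr₄]³−: Each bromide is −1; balancing the −3 overall charge requires Rh(I). Rh sits in group 9, so the d-electron count is 9 − 1 = 8. A 4d d⁸ ion has a large crystal-field splitting; square planar leaves the high-energy d_{x²−y²} orbital empty and maximises CFSE. → square planar.
For [Tc(OH)₄]³⁺: Ligand charges: each hydroxide is −1. With an overall charge of +3 the technetium centre must be in the +7 oxidation state. Group 7 minus oxidation state 7 gives a d⁰ configuration. A d⁰ ion has no crystal-field stabilisation preference between square planar and tetrahedral, so four ligands adopt the sterically favoured tetrahedral geometry. → tetrahedral.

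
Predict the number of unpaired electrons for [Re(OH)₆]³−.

2 unpaired electrons

Summing ligand charges against the −3 overall charge gives an oxidation state of +3 for rhenium.
Group 7 minus oxidation state 3 gives a d⁴ configuration.
The spin state decides the count: a 5d ion has a large Δₒ and is invariably low-spin.
An octahedral low-spin d⁴ ion is t₂g⁴e_g⁰, giving 2 unpaired electrons.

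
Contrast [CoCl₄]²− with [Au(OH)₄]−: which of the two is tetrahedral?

[CoCl₄]²−

For [CoCl₄]²−: Summing ligand charges against the −2 overall charge gives an oxidation state of +2 for cobalt. Group 9 minus oxidation state 2 gives a d⁷ configuration. For a high-spin 3d d⁷ ion with weak-field ligands the small Δₜ gives little square-planar CFSE advantage, so four ligands adopt the sterically favoured tetrahedral geometry. → tetrahedral.
For [Au(OH)₄]−: Summing ligand charges against the −1 overall charge gives an oxidation state of +3 for gold. Au sits in group 11, so the d-electron count is 11 − 3 = 8. A 5d d⁸ ion has a large crystal-field splitting; square planar leaves the high-energy d_{x²−y²} orbital empty and maximises CFSE. → square planar.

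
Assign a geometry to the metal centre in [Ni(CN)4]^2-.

Summing ligand charges against the −2 overall charge gives an oxidation state of +2 for nickel.
Ni sits in group 10, so the d-electron count is 10 − 2 = 8.
Coordination number: 4.
Cyanide is a strong-field ligand (high in the spectrochemical series).
A 3d d⁸ ion with strong-field ligands gains enough CFSE to favour square planar over tetrahedral.

square planar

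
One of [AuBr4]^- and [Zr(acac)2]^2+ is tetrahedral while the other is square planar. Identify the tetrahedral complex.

For [AuBr4]^-: Summing ligand charges against the −1 overall charge gives an oxidation state of +3 for gold. Au sits in group 11, so the d-electron count is 11 − 3 = 8. A 5d d⁸ ion has a large crystal-field splitting; square planar leaves the high-energy d_{x²−y²} orbital empty and maximises CFSE. → square planar.
For [Zr(acac)2]^2+: Ligand charges: each acetylacetonate is −1. With an overall charge of +2 the zirconium centre must be in the +4 oxidation state. Zirconium is a group-4 element; Zr(IV) is therefore d⁰. A d⁰ ion has no crystal-field stabilisation preference between square planar and tetrahedral, so four ligands adopt the sterically favoured tetrahedral geometry. → tetrahedral.

[Zr(acac)2]^2+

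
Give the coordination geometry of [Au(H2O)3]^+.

trigonal planar

Ligand charges: water is neutral. With an overall charge of +1 the gold centre must be in the +1 oxidation state.
Au sits in group 11, so the d-electron count is 11 − 1 = 10.
Coordination number: 3.
Three ligands around a d¹⁰ centre minimise repulsion in a trigonal-planar arrangement.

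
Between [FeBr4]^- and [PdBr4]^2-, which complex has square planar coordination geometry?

For [FeBr4]^-: Summing ligand charges against the −1 overall charge gives an oxidation state of +3 for iron. Fe sits in group 8, so the d-electron count is 8 − 3 = 5. A high-spin d⁵ ion has zero CFSE in either geometry, so four ligands adopt the sterically favoured tetrahedral geometry. → tetrahedral.
For [PdBr4]^2-: Each bromide is −1; balancing the −2 overall charge requires Pd(II). Pd sits in group 10, so the d-electron count is 10 − 2 = 8. A 4d d⁸ ion has a large crystal-field splitting; square planar leaves the high-energy d_{x²−y²} orbital empty and maximises CFSE. → square planar.

[PdBr4]^2-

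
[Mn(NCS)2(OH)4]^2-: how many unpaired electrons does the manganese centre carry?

Summing ligand charges against the −2 overall charge gives an oxidation state of +4 for manganese.
Group 7 minus oxidation state 4 gives a d³ configuration.
In an octahedral field the d³ configuration is t₂g³e_g⁰ (only one arrangement possible), giving 3 unpaired electrons.

3 unpaired electrons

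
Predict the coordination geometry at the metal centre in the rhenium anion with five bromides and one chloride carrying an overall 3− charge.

octahedral

Summing ligand charges against the −3 overall charge gives an oxidation state of +3 for rhenium.
Rhenium is a group-7 element; Re(III) is therefore d⁴.
Coordination number: 6.
Six donors around a single metal centre give an octahedral coordination sphere.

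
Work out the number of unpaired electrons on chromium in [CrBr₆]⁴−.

4 unpaired electrons

Ligand charges: each bromide is −1. With an overall charge of −4 the chromium centre must be in the +2 oxidation state.
Chromium is a group-6 element; Cr(II) is therefore d⁴.
The spin state decides the count: Bromide is a weak-field ligand for a first-row metal, so the complex is high-spin.
An octahedral high-spin d⁴ ion is t₂g³e_g¹, giving 4 unpaired electrons.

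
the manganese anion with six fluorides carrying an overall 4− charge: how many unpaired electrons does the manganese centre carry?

Summing ligand charges against the −4 overall charge gives an oxidation state of +2 for manganese.
Manganese is a group-7 element; Mn(II) is therefore d⁵.
The spin state decides the count: Fluoride is a weak-field ligand for a first-row metal, so the complex is high-spin.
An octahedral high-spin d⁵ ion is t₂g³e_g², giving 5 unpaired electrons.

5 unpaired electrons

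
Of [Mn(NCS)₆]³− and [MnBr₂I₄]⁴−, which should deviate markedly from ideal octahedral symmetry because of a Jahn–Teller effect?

[Mn(NCS)₆]³−: Summing ligand charges against the −3 overall charge gives an oxidation state of +3 for manganese. Group 7 minus oxidation state 3 gives a d⁴ configuration. Isothiocyanate is a weak-field ligand for a first-row metal, so the complex is high-spin. The t₂g³e_g¹ (high-spin) configuration has an unevenly filled e_g set; the Jahn–Teller theorem predicts a tetragonal distortion (typically axial elongation) to lift the degeneracy.
[MnBr₂I₄]⁴−: Each bromide is −1; each iodide is −1; balancing the −4 overall charge requires Mn(II). Mn sits in group 7, so the d-electron count is 7 − 2 = 5. Bromide and iodide are weak-field ligands for a first-row metal, so the complex is high-spin. The d⁵ configuration leaves the e_g set evenly filled (or empty) — no strong Jahn–Teller driving force.

[Mn(NCS)₆]³−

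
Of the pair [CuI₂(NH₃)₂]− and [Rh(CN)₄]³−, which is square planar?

[Rh(CN)₄]³−

For [CuI₂(NH₃)₂]−: Each iodide is −1; ammonia is neutral; balancing the −1 overall charge requires Cu(I). Copper is a group-11 element; Cu(I) is therefore d¹⁰. A d¹⁰ ion has no crystal-field stabilisation preference between square planar and tetrahedral, so four ligands adopt the sterically favoured tetrahedral geometry. → tetrahedral.
For [Rh(CN)₄]³−: Each cyanide is −1; balancing the −3 overall charge requires Rh(I). Group 9 minus oxidation state 1 gives a d⁸ configuration. A 4d d⁸ ion has a large crystal-field splitting; square planar leaves the high-energy d_{x²−y²} orbital empty and maximises CFSE. → square planar.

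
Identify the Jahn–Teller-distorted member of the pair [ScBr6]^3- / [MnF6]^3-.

[MnF6]^3-

[ScBr6]^3-: Each bromide is −1; balancing the −3 overall charge requires Sc(III). Group 3 minus oxidation state 3 gives a d⁰ configuration. The d⁰ configuration leaves the e_g set evenly filled (or empty) — no strong Jahn–Teller driving force.
[MnF6]^3-: Ligand charges: each fluoride is −1. With an overall charge of −3 the manganese centre must be in the +3 oxidation state. Group 7 minus oxidation state 3 gives a d⁴ configuration. Fluoride is a weak-field ligand for a first-row metal, so the complex is high-spin. The t₂g³e_g¹ (high-spin) configuration has an unevenly filled e_g set; the Jahn–Teller theorem predicts a tetragonal distortion (typically axial elongation) to lift the degeneracy.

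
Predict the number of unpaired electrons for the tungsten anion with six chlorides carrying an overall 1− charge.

1 unpaired electron

Each chloride is −1; balancing the −1 overall charge requires W(V).
W sits in group 6, so the d-electron count is 6 − 5 = 1.
In an octahedral field the d¹ configuration is t₂g¹e_g⁰ (only one arrangement possible), giving 1 unpaired electron.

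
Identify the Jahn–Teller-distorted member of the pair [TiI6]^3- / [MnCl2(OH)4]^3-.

[MnCl2(OH)4]^3-

[TiI6]^3-: Ligand charges: each iodide is −1. With an overall charge of −3 the titanium centre must be in the +3 oxidation state. Ti sits in group 4, so the d-electron count is 4 − 3 = 1. The d¹ configuration leaves the e_g set evenly filled (or empty) — no strong Jahn–Teller driving force.
[MnCl2(OH)4]^3-: Summing ligand charges against the −3 overall charge gives an oxidation state of +3 for manganese. Manganese is a group-7 element; Mn(III) is therefore d⁴. Chloride and hydroxide are weak-field ligands for a first-row metal, so the complex is high-spin. The t₂g³e_g¹ (high-spin) configuration has an unevenly filled e_g set; the Jahn–Teller theorem predicts a tetragonal distortion (typically axial elongation) to lift the degeneracy.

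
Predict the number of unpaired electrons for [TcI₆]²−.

Ligand charges: each iodide is −1. With an overall charge of −2 the technetium centre must be in the +4 oxidation state.
Tc sits in group 7, so the d-electron count is 7 − 4 = 3.
In an octahedral field the d³ configuration is t₂g³e_g⁰ (only one arrangement possible), giving 3 unpaired electrons.

3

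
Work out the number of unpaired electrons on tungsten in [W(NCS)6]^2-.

2

Ligand charges: each isothiocyanate is −1. With an overall charge of −2 the tungsten centre must be in the +4 oxidation state.
W sits in group 6, so the d-electron count is 6 − 4 = 2.
In an octahedral field the d² configuration is t₂g²e_g⁰ (only one arrangement possible), giving 2 unpaired electrons.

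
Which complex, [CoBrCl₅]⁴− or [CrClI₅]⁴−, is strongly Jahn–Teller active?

[CoBrCl₅]⁴−: Each bromide is −1; each chloride is −1; balancing the −4 overall charge requires Co(II). Co sits in group 9, so the d-electron count is 9 − 2 = 7. Bromide and chloride are weak-field ligands for a first-row metal, so the complex is high-spin. The d⁷ configuration leaves the e_g set evenly filled (or empty) — no strong Jahn–Teller driving force.
[CrClI₅]⁴−: Each chloride is −1; each iodide is −1; balancing the −4 overall charge requires Cr(II). Chromium is a group-6 element; Cr(II) is therefore d⁴. Chloride and iodide are weak-field ligands for a first-row metal, so the complex is high-spin. The t₂g³e_g¹ (high-spin) configuration has an unevenly filled e_g set; the Jahn–Teller theorem predicts a tetragonal distortion (typically axial elongation) to lift the degeneracy.

[CrClI₅]⁴−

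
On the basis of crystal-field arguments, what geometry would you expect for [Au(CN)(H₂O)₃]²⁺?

Ligand charges: each cyanide is −1; water is neutral. With an overall charge of +2 the gold centre must be in the +3 oxidation state.
Gold is a group-11 element; Au(III) is therefore d⁸.
Coordination number: 4.
A 5d d⁸ ion has a large crystal-field splitting; square planar leaves the high-energy d_{x²−y²} orbital empty and maximises CFSE.

square planar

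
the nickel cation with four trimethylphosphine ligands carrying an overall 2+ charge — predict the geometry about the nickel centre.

square planar

Summing ligand charges against the +2 overall charge gives an oxidation state of +2 for nickel.
Nickel is a group-10 element; Ni(II) is therefore d⁸.
With 4 monodentate ligands the coordination number is 4.
Trimethylphosphine is a strong-field ligand (high in the spectrochemical series).
A 3d d⁸ ion with strong-field ligands gains enough CFSE to favour square planar over tetrahedral.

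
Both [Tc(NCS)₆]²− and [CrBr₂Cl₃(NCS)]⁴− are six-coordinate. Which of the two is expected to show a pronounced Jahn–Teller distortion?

[CrBr₂Cl₃(NCS)]⁴−

[Tc(NCS)₆]²−: Each isothiocyanate is −1; balancing the −2 overall charge requires Tc(IV). Technetium is a group-7 element; Tc(IV) is therefore d³. The d³ configuration leaves the e_g set evenly filled (or empty) — no strong Jahn–Teller driving force.
[CrBr₂Cl₃(NCS)]⁴−: Each bromide is −1; each chloride is −1; each isothiocyanate is −1; balancing the −4 overall charge requires Cr(II). Cr sits in group 6, so the d-electron count is 6 − 2 = 4. Bromide, chloride, and isothiocyanate are weak-field ligands for a first-row metal, so the complex is high-spin. The t₂g³e_g¹ (high-spin) configuration has an unevenly filled e_g set; the Jahn–Teller theorem predicts a tetragonal distortion (typically axial elongation) to lift the degeneracy.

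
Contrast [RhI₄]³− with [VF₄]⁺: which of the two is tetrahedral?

[VF₄]⁺

For [RhI₄]³−: Summing ligand charges against the −3 overall charge gives an oxidation state of +1 for rhodium. Rh sits in group 9, so the d-electron count is 9 − 1 = 8. A 4d d⁸ ion has a large crystal-field splitting; square planar leaves the high-energy d_{x²−y²} orbital empty and maximises CFSE. → square planar.
For [VF₄]⁺: Summing ligand charges against the +1 overall charge gives an oxidation state of +5 for vanadium. Vanadium is a group-5 element; V(V) is therefore d⁰. A d⁰ ion has no crystal-field stabilisation preference between square planar and tetrahedral, so four ligands adopt the sterically favoured tetrahedral geometry. → tetrahedral.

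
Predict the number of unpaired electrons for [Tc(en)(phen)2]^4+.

Summing ligand charges against the +4 overall charge gives an oxidation state of +4 for technetium.
Group 7 minus oxidation state 4 gives a d³ configuration.
Counting donor atoms: 1×ethylenediamine (bidentate) → 2 donors; 2×1,10-phenanthroline (bidentate) → 4 donors. Coordination number = 6.
In an octahedral field the d³ configuration is t₂g³e_g⁰ (only one arrangement possible), giving 3 unpaired electrons.

3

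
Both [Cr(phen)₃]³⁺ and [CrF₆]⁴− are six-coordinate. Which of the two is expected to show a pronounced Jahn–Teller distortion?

[Cr(phen)₃]³⁺: 1,10-phenanthroline is neutral; balancing the +3 overall charge requires Cr(III). Cr sits in group 6, so the d-electron count is 6 − 3 = 3. The d³ configuration leaves the e_g set evenly filled (or empty) — no strong Jahn–Teller driving force.
[CrF₆]⁴−: Ligand charges: each fluoride is −1. With an overall charge of −4 the chromium centre must be in the +2 oxidation state. Cr sits in group 6, so the d-electron count is 6 − 2 = 4. Fluoride is a weak-field ligand for a first-row metal, so the complex is high-spin. The t₂g³e_g¹ (high-spin) configuration has an unevenly filled e_g set; the Jahn–Teller theorem predicts a tetragonal distortion (typically axial elongation) to lift the degeneracy.

[CrF₆]⁴−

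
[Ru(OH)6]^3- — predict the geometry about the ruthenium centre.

octahedral

Ligand charges: each hydroxide is −1. With an overall charge of −3 the ruthenium centre must be in the +3 oxidation state.
Group 8 minus oxidation state 3 gives a d⁵ configuration.
With 6 monodentate ligands the coordination number is 6.
Six donors around a single metal centre give an octahedral coordination sphere.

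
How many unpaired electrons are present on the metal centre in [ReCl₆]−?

2

Summing ligand charges against the −1 overall charge gives an oxidation state of +5 for rhenium.
Rhenium is a group-7 element; Re(V) is therefore d².
In an octahedral field the d² configuration is t₂g²e_g⁰ (only one arrangement possible), giving 2 unpaired electrons.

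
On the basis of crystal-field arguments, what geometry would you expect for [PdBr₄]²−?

Each bromide is −1; balancing the −2 overall charge requires Pd(II).
Pd sits in group 10, so the d-electron count is 10 − 2 = 8.
Coordination number: 4.
A 4d d⁸ ion has a large crystal-field splitting; square planar leaves the high-energy d_{x²−y²} orbital empty and maximises CFSE.

square planar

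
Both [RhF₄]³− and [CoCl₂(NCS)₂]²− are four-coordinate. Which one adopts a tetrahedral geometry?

For [RhF₄]³−: Ligand charges: each fluoride is −1. With an overall charge of −3 the rhodium centre must be in the +1 oxidation state. Group 9 minus oxidation state 1 gives a d⁸ configuration. A 4d d⁸ ion has a large crystal-field splitting; square planar leaves the high-energy d_{x²−y²} orbital empty and maximises CFSE. → square planar.
For [CoCl₂(NCS)₂]²−: Ligand charges: each chloride is −1; each isothiocyanate is −1. With an overall charge of −2 the cobalt centre must be in the +2 oxidation state. Cobalt is a group-9 element; Co(II) is therefore d⁷. For a high-spin 3d d⁷ ion with weak-field ligands the small Δₜ gives little square-planar CFSE advantage, so four ligands adopt the sterically favoured tetrahedral geometry. → tetrahedral.

[CoCl₂(NCS)₂]²−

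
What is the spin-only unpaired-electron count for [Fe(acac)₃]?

5 unpaired electrons

Summing ligand charges against the 0 overall charge gives an oxidation state of +3 for iron.
Iron is a group-8 element; Fe(III) is therefore d⁵.
Counting donor atoms: 3×acetylacetonate (bidentate) → 6 donors. Coordination number = 6.
The spin state decides the count: Acetylacetonate is a weak-field ligand for a first-row metal, so the complex is high-spin.
An octahedral high-spin d⁵ ion is t₂g³e_g², giving 5 unpaired electrons.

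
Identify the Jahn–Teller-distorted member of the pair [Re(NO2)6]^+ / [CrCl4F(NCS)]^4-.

[CrCl4F(NCS)]^4-

[Re(NO2)6]^+: Ligand charges: each nitro (N-bound nitrite) is −1. With an overall charge of +1 the rhenium centre must be in the +7 oxidation state. Re sits in group 7, so the d-electron count is 7 − 7 = 0. The d⁰ configuration leaves the e_g set evenly filled (or empty) — no strong Jahn–Teller driving force.
[CrCl4F(NCS)]^4-: Ligand charges: each chloride is −1; each fluoride is −1; each isothiocyanate is −1. With an overall charge of −4 the chromium centre must be in the +2 oxidation state. Chromium is a group-6 element; Cr(II) is therefore d⁴. Chloride, fluoride, and isothiocyanate are weak-field ligands for a first-row metal, so the complex is high-spin. The t₂g³e_g¹ (high-spin) configuration has an unevenly filled e_g set; the Jahn–Teller theorem predicts a tetragonal distortion (typically axial elongation) to lift the degeneracy.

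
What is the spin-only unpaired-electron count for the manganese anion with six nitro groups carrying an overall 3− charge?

2

Summing ligand charges against the −3 overall charge gives an oxidation state of +3 for manganese.
Mn sits in group 7, so the d-electron count is 7 − 3 = 4.
The spin state decides the count: Nitro (N-bound nitrite) is a strong-field ligand (high in the spectrochemical series) for a first-row metal, so the complex is low-spin.
An octahedral low-spin d⁴ ion is t₂g⁴e_g⁰, giving 2 unpaired electrons.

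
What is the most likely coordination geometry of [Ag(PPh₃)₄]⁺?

tetrahedral

Triphenylphosphine is neutral; balancing the +1 overall charge requires Ag(I).
Ag sits in group 11, so the d-electron count is 11 − 1 = 10.
With 4 monodentate ligands the coordination number is 4.
A d¹⁰ ion has no crystal-field stabilisation preference between square planar and tetrahedral, so four ligands adopt the sterically favoured tetrahedral geometry.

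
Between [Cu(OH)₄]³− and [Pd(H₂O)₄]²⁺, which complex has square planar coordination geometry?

[Pd(H₂O)₄]²⁺

For [Cu(OH)₄]³−: Summing ligand charges against the −3 overall charge gives an oxidation state of +1 for copper. Group 11 minus oxidation state 1 gives a d¹⁰ configuration. A d¹⁰ ion has no crystal-field stabilisation preference between square planar and tetrahedral, so four ligands adopt the sterically favoured tetrahedral geometry. → tetrahedral.
For [Pd(H₂O)₄]²⁺: Summing ligand charges against the +2 overall charge gives an oxidation state of +2 for palladium. Pd sits in group 10, so the d-electron count is 10 − 2 = 8. A 4d d⁸ ion has a large crystal-field splitting; square planar leaves the high-energy d_{x²−y²} orbital empty and maximises CFSE. → square planar.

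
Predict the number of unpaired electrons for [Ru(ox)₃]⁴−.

0

Ligand charges: each oxalate is −2. With an overall charge of −4 the ruthenium centre must be in the +2 oxidation state.
Ru sits in group 8, so the d-electron count is 8 − 2 = 6.
Counting donor atoms: 3×oxalate (bidentate) → 6 donors. Coordination number = 6.
The spin state decides the count: a 4d ion has a large Δₒ and is invariably low-spin.
An octahedral low-spin d⁶ ion is t₂g⁶e_g⁰, giving 0 unpaired electrons.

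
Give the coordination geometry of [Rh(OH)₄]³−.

square planar

Ligand charges: each hydroxide is −1. With an overall charge of −3 the rhodium centre must be in the +1 oxidation state.
Rh sits in group 9, so the d-electron count is 9 − 1 = 8.
Coordination number: 4.
A 4d d⁸ ion has a large crystal-field splitting; square planar leaves the high-energy d_{x²−y²} orbital empty and maximises CFSE.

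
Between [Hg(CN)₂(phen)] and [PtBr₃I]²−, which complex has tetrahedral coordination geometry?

For [Hg(CN)₂(phen)]: Summing ligand charges against the 0 overall charge gives an oxidation state of +2 for mercury. Hg sits in group 12, so the d-electron count is 12 − 2 = 10. A d¹⁰ ion has no crystal-field stabilisation preference between square planar and tetrahedral, so four ligands adopt the sterically favoured tetrahedral geometry. → tetrahedral.
For [PtBr₃I]²−: Each bromide is −1; each iodide is −1; balancing the −2 overall charge requires Pt(II). Group 10 minus oxidation state 2 gives a d⁸ configuration. A 5d d⁸ ion has a large crystal-field splitting; square planar leaves the high-energy d_{x²−y²} orbital empty and maximises CFSE. → square planar.

[Hg(CN)₂(phen)]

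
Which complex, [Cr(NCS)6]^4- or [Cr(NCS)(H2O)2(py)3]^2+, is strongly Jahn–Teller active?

[Cr(NCS)6]^4-: Each isothiocyanate is −1; balancing the −4 overall charge requires Cr(II). Group 6 minus oxidation state 2 gives a d⁴ configuration. Isothiocyanate is a weak-field ligand for a first-row metal, so the complex is high-spin. The t₂g³e_g¹ (high-spin) configuration has an unevenly filled e_g set; the Jahn–Teller theorem predicts a tetragonal distortion (typically axial elongation) to lift the degeneracy.
[Cr(NCS)(H2O)2(py)3]^2+: Each isothiocyanate is −1; water is neutral; pyridine is neutral; balancing the +2 overall charge requires Cr(III). Cr sits in group 6, so the d-electron count is 6 − 3 = 3. The d³ configuration leaves the e_g set evenly filled (or empty) — no strong Jahn–Teller driving force.

[Cr(NCS)6]^4-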